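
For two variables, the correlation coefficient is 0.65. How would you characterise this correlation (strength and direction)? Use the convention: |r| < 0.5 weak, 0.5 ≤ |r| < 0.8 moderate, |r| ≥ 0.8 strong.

r = 0.65 > 0 so the relationship is positive.
|r| = 0.65, which falls in the moderate range.

moderate positive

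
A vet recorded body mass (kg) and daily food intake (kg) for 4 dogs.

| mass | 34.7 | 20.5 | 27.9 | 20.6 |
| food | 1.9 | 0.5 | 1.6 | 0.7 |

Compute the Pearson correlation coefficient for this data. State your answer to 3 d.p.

n = 4, Σx = 103.7, Σy = 4.7, Σx² = 2827.11, Σy² = 6.91, Σxy = 135.24
nΣxy − ΣxΣy = 540.96 − 487.39 = 53.57
nΣx² − (Σx)² = 11308.44 − 10753.69 = 554.75; nΣy² − (Σy)² = 27.64 − 22.09 = 5.55
r = 53.57 / √(554.75 × 5.55) = 53.57 / 55.4875 ≈ 0.965

0.965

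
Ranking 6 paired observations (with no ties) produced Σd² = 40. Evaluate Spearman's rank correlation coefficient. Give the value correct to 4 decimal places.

-0.1429

ρ = 1 − 6Σd² / [n(n²−1)] = 1 − 6×40 / (6×35)
  = 1 − 240/210 = 1 − 1.14286 ≈ -0.1429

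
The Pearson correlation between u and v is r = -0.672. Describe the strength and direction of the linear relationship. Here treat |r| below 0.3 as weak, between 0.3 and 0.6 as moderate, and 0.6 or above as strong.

strong negative

r = -0.672 < 0 so the relationship is negative.
|r| = 0.672, which falls in the strong range.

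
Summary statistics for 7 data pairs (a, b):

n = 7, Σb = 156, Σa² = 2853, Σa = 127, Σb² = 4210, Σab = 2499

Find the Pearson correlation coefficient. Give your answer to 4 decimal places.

r = (nΣab − ΣaΣb) / √[(nΣa² − (Σa)²)(nΣb² − (Σb)²)]
Numerator: 7×2499 − 127×156 = -2319
Denominator: √[(19971 − 16129)(29470 − 24336)] = √[3842 × 5134] = 4441.2642
r = -2319 / 4441.2642 ≈ -0.5221

-0.5221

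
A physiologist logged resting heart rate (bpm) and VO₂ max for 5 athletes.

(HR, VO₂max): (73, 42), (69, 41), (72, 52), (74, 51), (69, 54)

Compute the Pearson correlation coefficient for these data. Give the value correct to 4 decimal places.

n = 5, Σx = 357, Σy = 240, Σx² = 25511, Σy² = 11666, Σxy = 17139
nΣxy − ΣxΣy = 85695 − 85680 = 15
nΣx² − (Σx)² = 127555 − 127449 = 106; nΣy² − (Σy)² = 58330 − 57600 = 730
r = 15 / √(106 × 730) = 15 / 278.1726 ≈ 0.0539

0.0539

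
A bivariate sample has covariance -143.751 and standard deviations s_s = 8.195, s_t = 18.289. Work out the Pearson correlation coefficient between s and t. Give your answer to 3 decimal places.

-0.959

r = Cov(s,t) / (s_s · s_t) = -143.751 / (8.195 × 18.289)
  = -143.751 / 149.8784 ≈ -0.959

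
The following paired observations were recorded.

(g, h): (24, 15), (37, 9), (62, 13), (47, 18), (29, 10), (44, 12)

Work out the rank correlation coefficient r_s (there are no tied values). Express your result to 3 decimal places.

Rank g: 1, 3, 6, 5, 2, 4
Rank h: 5, 1, 4, 6, 2, 3
d = rank(g) − rank(h): -4, 2, 2, -1, 0, 1; Σd² = 26
ρ = 1 − 6Σd² / [n(n²−1)] = 1 − 6×26 / (6×35) = 1 − 156/210 ≈ 0.257

0.257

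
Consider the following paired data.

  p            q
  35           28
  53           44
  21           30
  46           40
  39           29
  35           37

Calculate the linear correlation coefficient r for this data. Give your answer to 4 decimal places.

n = 6, Σp = 229, Σq = 208, Σp² = 9337, Σq² = 7430, Σpq = 8208
nΣpq − ΣpΣq = 49248 − 47632 = 1616
nΣp² − (Σp)² = 56022 − 52441 = 3581; nΣq² − (Σq)² = 44580 − 43264 = 1316
r = 1616 / √(3581 × 1316) = 1616 / 2170.8514 ≈ 0.7444

0.7444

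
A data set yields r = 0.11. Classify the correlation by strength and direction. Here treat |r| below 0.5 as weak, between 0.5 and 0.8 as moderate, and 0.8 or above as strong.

r = 0.11 > 0 so the relationship is positive.
|r| = 0.11, which falls in the weak range.

weak positive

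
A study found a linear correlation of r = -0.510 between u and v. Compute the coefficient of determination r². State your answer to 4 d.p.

r² = (-0.510)² = 0.2601

0.2601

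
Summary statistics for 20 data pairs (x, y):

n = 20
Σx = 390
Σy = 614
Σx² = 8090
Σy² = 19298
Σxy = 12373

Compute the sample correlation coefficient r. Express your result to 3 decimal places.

0.858

r = (nΣxy − ΣxΣy) / √[(nΣx² − (Σx)²)(nΣy² − (Σy)²)]
Numerator: 20×12373 − 390×614 = 8000
Denominator: √[(161800 − 152100)(385960 − 376996)] = √[9700 × 8964] = 9324.7413
r = 8000 / 9324.7413 ≈ 0.858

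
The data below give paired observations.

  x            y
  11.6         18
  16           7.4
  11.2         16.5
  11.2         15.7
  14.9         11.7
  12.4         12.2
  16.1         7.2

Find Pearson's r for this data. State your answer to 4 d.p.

-0.9347

n = 7, Σx = 93.4, Σy = 88.7, Σx² = 1276.42, Σy² = 1235.07, Σxy = 1129.37
nΣxy − ΣxΣy = 7905.59 − 8284.58 = -378.99
nΣx² − (Σx)² = 8934.94 − 8723.56 = 211.38; nΣy² − (Σy)² = 8645.49 − 7867.69 = 777.8
r = -378.99 / √(211.38 × 777.8) = -378.99 / 405.4767 ≈ -0.9347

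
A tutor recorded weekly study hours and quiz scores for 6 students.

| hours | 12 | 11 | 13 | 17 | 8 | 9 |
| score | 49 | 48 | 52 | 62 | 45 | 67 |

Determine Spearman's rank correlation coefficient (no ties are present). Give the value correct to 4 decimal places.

Rank hours: 4, 3, 5, 6, 1, 2
Rank score: 3, 2, 4, 5, 1, 6
d = rank(hours) − rank(score): 1, 1, 1, 1, 0, -4; Σd² = 20
ρ = 1 − 6Σd² / [n(n²−1)] = 1 − 6×20 / (6×35) = 1 − 120/210 ≈ 0.4286

0.4286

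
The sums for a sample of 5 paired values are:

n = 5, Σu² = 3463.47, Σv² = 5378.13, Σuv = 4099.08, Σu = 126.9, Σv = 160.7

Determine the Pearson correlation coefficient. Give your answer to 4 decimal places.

r = (nΣuv − ΣuΣv) / √[(nΣu² − (Σu)²)(nΣv² − (Σv)²)]
Numerator: 5×4099.08 − 126.9×160.7 = 102.57
Denominator: √[(17317.35 − 16103.61)(26890.65 − 25824.49)] = √[1213.74 × 1066.16] = 1137.5592
r = 102.57 / 1137.5592 ≈ 0.0902

0.0902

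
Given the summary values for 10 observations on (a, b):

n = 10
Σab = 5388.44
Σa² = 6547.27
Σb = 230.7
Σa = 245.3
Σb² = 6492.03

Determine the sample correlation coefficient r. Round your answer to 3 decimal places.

r = (nΣab − ΣaΣb) / √[(nΣa² − (Σa)²)(nΣb² − (Σb)²)]
Numerator: 10×5388.44 − 245.3×230.7 = -2706.31
Denominator: √[(65472.7 − 60172.09)(64920.3 − 53222.49)] = √[5300.61 × 11697.81] = 7874.3589
r = -2706.31 / 7874.3589 ≈ -0.344

-0.344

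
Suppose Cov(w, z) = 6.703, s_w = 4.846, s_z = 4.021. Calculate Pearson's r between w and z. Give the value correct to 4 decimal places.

r = Cov(w,z) / (s_w · s_z) = 6.703 / (4.846 × 4.021)
  = 6.703 / 19.4858 ≈ 0.3440

0.3440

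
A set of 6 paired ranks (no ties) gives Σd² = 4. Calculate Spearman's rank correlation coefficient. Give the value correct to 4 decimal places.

0.8857

ρ = 1 − 6Σd² / [n(n²−1)] = 1 − 6×4 / (6×35)
  = 1 − 24/210 = 1 − 0.11429 ≈ 0.8857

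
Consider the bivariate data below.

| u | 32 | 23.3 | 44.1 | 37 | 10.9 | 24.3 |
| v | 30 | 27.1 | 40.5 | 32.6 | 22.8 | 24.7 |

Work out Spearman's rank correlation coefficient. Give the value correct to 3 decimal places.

Rank u: 4, 2, 6, 5, 1, 3
Rank v: 4, 3, 6, 5, 1, 2
d = rank(u) − rank(v): 0, -1, 0, 0, 0, 1; Σd² = 2
ρ = 1 − 6Σd² / [n(n²−1)] = 1 − 6×2 / (6×35) = 1 − 12/210 ≈ 0.943

0.943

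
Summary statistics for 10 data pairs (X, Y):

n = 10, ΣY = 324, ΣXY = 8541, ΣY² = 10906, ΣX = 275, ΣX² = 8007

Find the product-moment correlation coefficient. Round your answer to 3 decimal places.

-0.866

r = (nΣXY − ΣXΣY) / √[(nΣX² − (ΣX)²)(nΣY² − (ΣY)²)]
Numerator: 10×8541 − 275×324 = -3690
Denominator: √[(80070 − 75625)(109060 − 104976)] = √[4445 × 4084] = 4260.6783
r = -3690 / 4260.6783 ≈ -0.866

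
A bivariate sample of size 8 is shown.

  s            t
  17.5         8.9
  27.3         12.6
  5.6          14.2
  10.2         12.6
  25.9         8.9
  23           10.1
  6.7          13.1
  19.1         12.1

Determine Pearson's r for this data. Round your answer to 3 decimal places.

-0.627

n = 8, Σs = 135.3, Σt = 92.5, Σs² = 2796.45, Σt² = 1097.61, Σst = 1489.46
nΣst − ΣsΣt = 11915.68 − 12515.25 = -599.57
nΣs² − (Σs)² = 22371.6 − 18306.09 = 4065.51; nΣt² − (Σt)² = 8780.88 − 8556.25 = 224.63
r = -599.57 / √(4065.51 × 224.63) = -599.57 / 955.6336 ≈ -0.627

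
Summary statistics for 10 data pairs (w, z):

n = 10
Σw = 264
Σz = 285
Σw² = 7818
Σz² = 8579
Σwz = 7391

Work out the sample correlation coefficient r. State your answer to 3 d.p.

-0.214

r = (nΣwz − ΣwΣz) / √[(nΣw² − (Σw)²)(nΣz² − (Σz)²)]
Numerator: 10×7391 − 264×285 = -1330
Denominator: √[(78180 − 69696)(85790 − 81225)] = √[8484 × 4565] = 6223.2998
r = -1330 / 6223.2998 ≈ -0.214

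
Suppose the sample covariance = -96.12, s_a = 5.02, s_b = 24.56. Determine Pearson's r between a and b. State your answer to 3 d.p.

r = Cov(a,b) / (s_a · s_b) = -96.12 / (5.02 × 24.56)
  = -96.12 / 123.2912 ≈ -0.780

-0.780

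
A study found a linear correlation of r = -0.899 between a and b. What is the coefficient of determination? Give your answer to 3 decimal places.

0.808

r² = (-0.899)² = 0.808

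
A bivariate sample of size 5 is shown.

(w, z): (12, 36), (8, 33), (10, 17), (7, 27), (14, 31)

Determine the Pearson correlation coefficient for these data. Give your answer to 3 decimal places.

0.240

n = 5, Σw = 51, Σz = 144, Σw² = 553, Σz² = 4364, Σwz = 1489
nΣwz − ΣwΣz = 7445 − 7344 = 101
nΣw² − (Σw)² = 2765 − 2601 = 164; nΣz² − (Σz)² = 21820 − 20736 = 1084
r = 101 / √(164 × 1084) = 101 / 421.6349 ≈ 0.240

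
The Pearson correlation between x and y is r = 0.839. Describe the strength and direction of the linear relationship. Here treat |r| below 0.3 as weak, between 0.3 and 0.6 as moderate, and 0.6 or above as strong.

r = 0.839 > 0 so the relationship is positive.
|r| = 0.839, which falls in the strong range.

strong positive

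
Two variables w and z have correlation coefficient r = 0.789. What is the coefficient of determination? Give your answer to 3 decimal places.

0.623

r² = (0.789)² = 0.623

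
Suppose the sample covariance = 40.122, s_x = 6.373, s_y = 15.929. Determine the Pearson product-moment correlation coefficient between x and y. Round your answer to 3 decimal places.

0.395

r = Cov(x,y) / (s_x · s_y) = 40.122 / (6.373 × 15.929)
  = 40.122 / 101.5155 ≈ 0.395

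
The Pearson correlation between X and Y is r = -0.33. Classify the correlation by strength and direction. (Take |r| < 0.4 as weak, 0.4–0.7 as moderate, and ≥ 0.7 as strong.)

r = -0.33 < 0 so the relationship is negative.
|r| = 0.33, which falls in the weak range.

weak negative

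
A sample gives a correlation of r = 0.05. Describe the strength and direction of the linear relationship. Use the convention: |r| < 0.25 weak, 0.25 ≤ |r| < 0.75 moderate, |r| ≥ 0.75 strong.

r = 0.05 > 0 so the relationship is positive.
|r| = 0.05, which falls in the weak range.

weak positive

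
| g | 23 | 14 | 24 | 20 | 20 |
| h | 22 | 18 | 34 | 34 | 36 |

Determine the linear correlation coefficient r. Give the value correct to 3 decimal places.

0.510

n = 5, Σg = 101, Σh = 144, Σg² = 2101, Σh² = 4416, Σgh = 2974
nΣgh − ΣgΣh = 14870 − 14544 = 326
nΣg² − (Σg)² = 10505 − 10201 = 304; nΣh² − (Σh)² = 22080 − 20736 = 1344
r = 326 / √(304 × 1344) = 326 / 639.1995 ≈ 0.510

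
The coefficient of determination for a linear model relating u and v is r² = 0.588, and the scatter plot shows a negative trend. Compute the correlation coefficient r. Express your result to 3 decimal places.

-0.767

|r| = √0.588 = 0.767
The association is negative, so r = −0.767.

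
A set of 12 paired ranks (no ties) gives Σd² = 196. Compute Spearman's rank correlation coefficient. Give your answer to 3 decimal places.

0.315

ρ = 1 − 6Σd² / [n(n²−1)] = 1 − 6×196 / (12×143)
  = 1 − 1176/1716 = 1 − 0.6853 ≈ 0.315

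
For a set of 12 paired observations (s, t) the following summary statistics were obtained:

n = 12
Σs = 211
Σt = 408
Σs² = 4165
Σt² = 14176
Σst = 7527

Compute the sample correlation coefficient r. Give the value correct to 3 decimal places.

r = (nΣst − ΣsΣt) / √[(nΣs² − (Σs)²)(nΣt² − (Σt)²)]
Numerator: 12×7527 − 211×408 = 4236
Denominator: √[(49980 − 44521)(170112 − 166464)] = √[5459 × 3648] = 4462.5589
r = 4236 / 4462.5589 ≈ 0.949

0.949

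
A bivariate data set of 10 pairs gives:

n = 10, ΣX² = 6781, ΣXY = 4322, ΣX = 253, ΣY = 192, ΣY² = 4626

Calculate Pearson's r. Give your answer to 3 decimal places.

-0.896

r = (nΣXY − ΣXΣY) / √[(nΣX² − (ΣX)²)(nΣY² − (ΣY)²)]
Numerator: 10×4322 − 253×192 = -5356
Denominator: √[(67810 − 64009)(46260 − 36864)] = √[3801 × 9396] = 5976.1355
r = -5356 / 5976.1355 ≈ -0.896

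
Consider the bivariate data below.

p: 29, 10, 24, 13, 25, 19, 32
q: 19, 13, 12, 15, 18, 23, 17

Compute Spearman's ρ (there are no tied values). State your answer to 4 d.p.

0.3571

Rank p: 6, 1, 4, 2, 5, 3, 7
Rank q: 6, 2, 1, 3, 5, 7, 4
d = rank(p) − rank(q): 0, -1, 3, -1, 0, -4, 3; Σd² = 36
ρ = 1 − 6Σd² / [n(n²−1)] = 1 − 6×36 / (7×48) = 1 − 216/336 ≈ 0.3571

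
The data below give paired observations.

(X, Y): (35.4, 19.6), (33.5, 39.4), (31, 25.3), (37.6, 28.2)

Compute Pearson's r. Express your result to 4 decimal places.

n = 4, ΣX = 137.5, ΣY = 112.5, ΣX² = 4750.17, ΣY² = 3371.85, ΣXY = 3858.36
nΣXY − ΣXΣY = 15433.44 − 15468.75 = -35.31
nΣX² − (ΣX)² = 19000.68 − 18906.25 = 94.43; nΣY² − (ΣY)² = 13487.4 − 12656.25 = 831.15
r = -35.31 / √(94.43 × 831.15) = -35.31 / 280.1526 ≈ -0.1260

-0.1260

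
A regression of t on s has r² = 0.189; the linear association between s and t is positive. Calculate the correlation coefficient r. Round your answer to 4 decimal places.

|r| = √0.189 = 0.4347
The association is positive, so r = 0.4347.

0.4347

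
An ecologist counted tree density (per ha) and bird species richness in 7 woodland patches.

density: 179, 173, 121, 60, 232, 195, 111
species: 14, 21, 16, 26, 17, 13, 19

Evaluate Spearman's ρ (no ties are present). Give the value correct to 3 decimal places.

-0.643

Rank density: 5, 4, 3, 1, 7, 6, 2
Rank species: 2, 6, 3, 7, 4, 1, 5
d = rank(density) − rank(species): 3, -2, 0, -6, 3, 5, -3; Σd² = 92
ρ = 1 − 6Σd² / [n(n²−1)] = 1 − 6×92 / (7×48) = 1 − 552/336 ≈ -0.643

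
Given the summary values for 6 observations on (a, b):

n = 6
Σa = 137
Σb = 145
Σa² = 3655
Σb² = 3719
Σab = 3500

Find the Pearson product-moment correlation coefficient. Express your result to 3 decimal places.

0.562

r = (nΣab − ΣaΣb) / √[(nΣa² − (Σa)²)(nΣb² − (Σb)²)]
Numerator: 6×3500 − 137×145 = 1135
Denominator: √[(21930 − 18769)(22314 − 21025)] = √[3161 × 1289] = 2018.5463
r = 1135 / 2018.5463 ≈ 0.562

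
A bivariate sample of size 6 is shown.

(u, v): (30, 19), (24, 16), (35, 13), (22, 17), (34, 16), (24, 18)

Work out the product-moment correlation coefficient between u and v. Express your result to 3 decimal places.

-0.508

n = 6, Σu = 169, Σv = 99, Σu² = 4917, Σv² = 1655, Σuv = 2759
nΣuv − ΣuΣv = 16554 − 16731 = -177
nΣu² − (Σu)² = 29502 − 28561 = 941; nΣv² − (Σv)² = 9930 − 9801 = 129
r = -177 / √(941 × 129) = -177 / 348.4092 ≈ -0.508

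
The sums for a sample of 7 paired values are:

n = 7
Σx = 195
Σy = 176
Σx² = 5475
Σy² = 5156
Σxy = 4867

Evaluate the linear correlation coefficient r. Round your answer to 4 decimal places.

-0.2026

r = (nΣxy − ΣxΣy) / √[(nΣx² − (Σx)²)(nΣy² − (Σy)²)]
Numerator: 7×4867 − 195×176 = -251
Denominator: √[(38325 − 38025)(36092 − 30976)] = √[300 × 5116] = 1238.8705
r = -251 / 1238.8705 ≈ -0.2026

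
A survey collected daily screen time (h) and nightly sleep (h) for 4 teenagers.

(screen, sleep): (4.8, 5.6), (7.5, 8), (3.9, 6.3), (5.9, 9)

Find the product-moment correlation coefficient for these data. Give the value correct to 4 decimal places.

0.6749

n = 4, Σx = 22.1, Σy = 28.9, Σx² = 129.31, Σy² = 216.05, Σxy = 164.55
nΣxy − ΣxΣy = 658.2 − 638.69 = 19.51
nΣx² − (Σx)² = 517.24 − 488.41 = 28.83; nΣy² − (Σy)² = 864.2 − 835.21 = 28.99
r = 19.51 / √(28.83 × 28.99) = 19.51 / 28.9099 ≈ 0.6749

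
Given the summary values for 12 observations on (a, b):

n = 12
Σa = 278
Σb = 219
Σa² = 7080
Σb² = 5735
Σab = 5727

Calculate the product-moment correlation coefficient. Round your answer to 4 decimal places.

0.6197

r = (nΣab − ΣaΣb) / √[(nΣa² − (Σa)²)(nΣb² − (Σb)²)]
Numerator: 12×5727 − 278×219 = 7842
Denominator: √[(84960 − 77284)(68820 − 47961)] = √[7676 × 20859] = 12653.6036
r = 7842 / 12653.6036 ≈ 0.6197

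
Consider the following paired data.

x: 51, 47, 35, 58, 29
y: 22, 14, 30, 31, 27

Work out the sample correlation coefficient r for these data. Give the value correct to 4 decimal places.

n = 5, Σx = 220, Σy = 124, Σx² = 10240, Σy² = 3270, Σxy = 5411
nΣxy − ΣxΣy = 27055 − 27280 = -225
nΣx² − (Σx)² = 51200 − 48400 = 2800; nΣy² − (Σy)² = 16350 − 15376 = 974
r = -225 / √(2800 × 974) = -225 / 1651.4236 ≈ -0.1362

-0.1362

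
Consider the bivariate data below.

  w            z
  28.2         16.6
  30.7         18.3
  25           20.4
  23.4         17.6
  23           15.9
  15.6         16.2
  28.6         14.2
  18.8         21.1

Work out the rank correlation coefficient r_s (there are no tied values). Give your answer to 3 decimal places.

Rank w: 6, 8, 5, 4, 3, 1, 7, 2
Rank z: 4, 6, 7, 5, 2, 3, 1, 8
d = rank(w) − rank(z): 2, 2, -2, -1, 1, -2, 6, -6; Σd² = 90
ρ = 1 − 6Σd² / [n(n²−1)] = 1 − 6×90 / (8×63) = 1 − 540/504 ≈ -0.071

-0.071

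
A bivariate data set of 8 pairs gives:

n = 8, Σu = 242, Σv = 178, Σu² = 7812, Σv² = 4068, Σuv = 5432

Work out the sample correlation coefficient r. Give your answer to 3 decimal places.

r = (nΣuv − ΣuΣv) / √[(nΣu² − (Σu)²)(nΣv² − (Σv)²)]
Numerator: 8×5432 − 242×178 = 380
Denominator: √[(62496 − 58564)(32544 − 31684)] = √[3932 × 860] = 1838.8910
r = 380 / 1838.8910 ≈ 0.207

0.207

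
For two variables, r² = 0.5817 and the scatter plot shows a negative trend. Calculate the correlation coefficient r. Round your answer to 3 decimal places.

|r| = √0.5817 = 0.763
The association is negative, so r = −0.763.

-0.763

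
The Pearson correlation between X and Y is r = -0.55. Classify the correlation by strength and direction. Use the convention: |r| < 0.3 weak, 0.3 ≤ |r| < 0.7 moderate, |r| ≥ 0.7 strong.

moderate negative

r = -0.55 < 0 so the relationship is negative.
|r| = 0.55, which falls in the moderate range.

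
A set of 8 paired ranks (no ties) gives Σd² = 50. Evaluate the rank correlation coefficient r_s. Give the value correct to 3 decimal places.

ρ = 1 − 6Σd² / [n(n²−1)] = 1 − 6×50 / (8×63)
  = 1 − 300/504 = 1 − 0.5952 ≈ 0.405

0.405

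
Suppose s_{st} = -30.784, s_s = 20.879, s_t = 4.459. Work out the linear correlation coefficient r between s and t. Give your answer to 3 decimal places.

-0.331

r = Cov(s,t) / (s_s · s_t) = -30.784 / (20.879 × 4.459)
  = -30.784 / 93.0995 ≈ -0.331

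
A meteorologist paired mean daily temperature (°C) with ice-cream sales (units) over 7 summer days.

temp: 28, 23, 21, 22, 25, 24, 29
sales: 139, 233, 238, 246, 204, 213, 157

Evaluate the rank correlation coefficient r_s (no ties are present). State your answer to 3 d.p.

-0.929

Rank temp: 6, 3, 1, 2, 5, 4, 7
Rank sales: 1, 5, 6, 7, 3, 4, 2
d = rank(temp) − rank(sales): 5, -2, -5, -5, 2, 0, 5; Σd² = 108
ρ = 1 − 6Σd² / [n(n²−1)] = 1 − 6×108 / (7×48) = 1 − 648/336 ≈ -0.929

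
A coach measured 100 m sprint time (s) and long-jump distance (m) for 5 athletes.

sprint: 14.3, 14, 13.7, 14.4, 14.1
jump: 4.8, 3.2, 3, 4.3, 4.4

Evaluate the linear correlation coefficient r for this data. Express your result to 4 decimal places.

n = 5, Σx = 70.5, Σy = 19.7, Σx² = 994.35, Σy² = 80.13, Σxy = 278.5
nΣxy − ΣxΣy = 1392.5 − 1388.85 = 3.65
nΣx² − (Σx)² = 4971.75 − 4970.25 = 1.5; nΣy² − (Σy)² = 400.65 − 388.09 = 12.56
r = 3.65 / √(1.5 × 12.56) = 3.65 / 4.3405 ≈ 0.8409

0.8409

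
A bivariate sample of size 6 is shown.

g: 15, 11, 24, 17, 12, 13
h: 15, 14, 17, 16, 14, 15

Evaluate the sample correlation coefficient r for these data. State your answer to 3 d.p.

0.958

n = 6, Σg = 92, Σh = 91, Σg² = 1524, Σh² = 1387, Σgh = 1422
nΣgh − ΣgΣh = 8532 − 8372 = 160
nΣg² − (Σg)² = 9144 − 8464 = 680; nΣh² − (Σh)² = 8322 − 8281 = 41
r = 160 / √(680 × 41) = 160 / 166.9731 ≈ 0.958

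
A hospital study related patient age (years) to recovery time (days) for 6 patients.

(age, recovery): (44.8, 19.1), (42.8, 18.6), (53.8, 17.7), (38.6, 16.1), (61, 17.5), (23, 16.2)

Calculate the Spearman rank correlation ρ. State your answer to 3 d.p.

Rank age: 4, 3, 5, 2, 6, 1
Rank recovery: 6, 5, 4, 1, 3, 2
d = rank(age) − rank(recovery): -2, -2, 1, 1, 3, -1; Σd² = 20
ρ = 1 − 6Σd² / [n(n²−1)] = 1 − 6×20 / (6×35) = 1 − 120/210 ≈ 0.429

0.429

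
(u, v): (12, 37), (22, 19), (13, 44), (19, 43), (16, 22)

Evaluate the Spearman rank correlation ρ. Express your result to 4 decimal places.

Rank u: 1, 5, 2, 4, 3
Rank v: 3, 1, 5, 4, 2
d = rank(u) − rank(v): -2, 4, -3, 0, 1; Σd² = 30
ρ = 1 − 6Σd² / [n(n²−1)] = 1 − 6×30 / (5×24) = 1 − 180/120 ≈ -0.5000

-0.5000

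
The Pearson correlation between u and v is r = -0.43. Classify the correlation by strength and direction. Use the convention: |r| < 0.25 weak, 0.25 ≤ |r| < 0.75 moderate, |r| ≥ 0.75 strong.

moderate negative

r = -0.43 < 0 so the relationship is negative.
|r| = 0.43, which falls in the moderate range.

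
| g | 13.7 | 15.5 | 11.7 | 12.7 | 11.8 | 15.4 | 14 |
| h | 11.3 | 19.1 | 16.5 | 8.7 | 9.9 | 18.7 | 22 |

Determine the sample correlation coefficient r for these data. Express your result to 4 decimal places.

0.5960

n = 7, Σg = 94.8, Σh = 106.2, Σg² = 1298.52, Σh² = 1772.14, Σgh = 1467.2
nΣgh − ΣgΣh = 10270.4 − 10067.76 = 202.64
nΣg² − (Σg)² = 9089.64 − 8987.04 = 102.6; nΣh² − (Σh)² = 12404.98 − 11278.44 = 1126.54
r = 202.64 / √(102.6 × 1126.54) = 202.64 / 339.9750 ≈ 0.5960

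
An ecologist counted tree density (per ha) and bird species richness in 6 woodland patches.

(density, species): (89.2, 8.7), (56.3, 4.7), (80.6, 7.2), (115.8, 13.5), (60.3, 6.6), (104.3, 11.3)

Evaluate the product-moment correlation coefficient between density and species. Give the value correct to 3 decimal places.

n = 6, Σx = 506.5, Σy = 52, Σx² = 45546.91, Σy² = 503.12, Σxy = 4760.84
nΣxy − ΣxΣy = 28565.04 − 26338 = 2227.04
nΣx² − (Σx)² = 273281.46 − 256542.25 = 16739.21; nΣy² − (Σy)² = 3018.72 − 2704 = 314.72
r = 2227.04 / √(16739.21 × 314.72) = 2227.04 / 2295.2482 ≈ 0.970

0.970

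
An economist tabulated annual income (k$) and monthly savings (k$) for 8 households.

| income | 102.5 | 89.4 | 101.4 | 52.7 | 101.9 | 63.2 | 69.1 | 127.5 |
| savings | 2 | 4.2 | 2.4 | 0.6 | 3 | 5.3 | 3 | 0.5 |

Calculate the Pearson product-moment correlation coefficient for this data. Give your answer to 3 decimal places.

n = 8, Σx = 707.7, Σy = 21, Σx² = 66966.77, Σy² = 74.1, Σxy = 1767.17
nΣxy − ΣxΣy = 14137.36 − 14861.7 = -724.34
nΣx² − (Σx)² = 535734.16 − 500839.29 = 34894.87; nΣy² − (Σy)² = 592.8 − 441 = 151.8
r = -724.34 / √(34894.87 × 151.8) = -724.34 / 2301.5302 ≈ -0.315

-0.315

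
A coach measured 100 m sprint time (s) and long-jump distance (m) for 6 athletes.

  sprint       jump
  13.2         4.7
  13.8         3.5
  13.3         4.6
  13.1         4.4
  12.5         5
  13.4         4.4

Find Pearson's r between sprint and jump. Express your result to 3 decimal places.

n = 6, Σx = 79.3, Σy = 26.6, Σx² = 1048.99, Σy² = 119.22, Σxy = 350.62
nΣxy − ΣxΣy = 2103.72 − 2109.38 = -5.66
nΣx² − (Σx)² = 6293.94 − 6288.49 = 5.45; nΣy² − (Σy)² = 715.32 − 707.56 = 7.76
r = -5.66 / √(5.45 × 7.76) = -5.66 / 6.5032 ≈ -0.870

-0.870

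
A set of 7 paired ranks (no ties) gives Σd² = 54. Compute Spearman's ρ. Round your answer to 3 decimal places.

ρ = 1 − 6Σd² / [n(n²−1)] = 1 − 6×54 / (7×48)
  = 1 − 324/336 = 1 − 0.9643 ≈ 0.036

0.036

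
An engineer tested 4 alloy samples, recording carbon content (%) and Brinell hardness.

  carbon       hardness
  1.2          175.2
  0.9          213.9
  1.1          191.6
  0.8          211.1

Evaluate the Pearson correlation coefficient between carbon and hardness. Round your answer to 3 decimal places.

n = 4, Σx = 4, Σy = 791.8, Σx² = 4.1, Σy² = 157722.02, Σxy = 782.39
nΣxy − ΣxΣy = 3129.56 − 3167.2 = -37.64
nΣx² − (Σx)² = 16.4 − 16 = 0.4; nΣy² − (Σy)² = 630888.08 − 626947.24 = 3940.84
r = -37.64 / √(0.4 × 3940.84) = -37.64 / 39.7031 ≈ -0.948

-0.948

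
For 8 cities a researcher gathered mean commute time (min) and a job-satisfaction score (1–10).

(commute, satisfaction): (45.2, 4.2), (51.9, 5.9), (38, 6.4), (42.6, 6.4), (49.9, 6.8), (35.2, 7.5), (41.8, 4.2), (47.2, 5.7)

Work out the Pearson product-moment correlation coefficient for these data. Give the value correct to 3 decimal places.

n = 8, Σx = 351.8, Σy = 47.1, Σx² = 15699.54, Σy² = 286.99, Σxy = 2059.81
nΣxy − ΣxΣy = 16478.48 − 16569.78 = -91.3
nΣx² − (Σx)² = 125596.32 − 123763.24 = 1833.08; nΣy² − (Σy)² = 2295.92 − 2218.41 = 77.51
r = -91.3 / √(1833.08 × 77.51) = -91.3 / 376.9377 ≈ -0.242

-0.242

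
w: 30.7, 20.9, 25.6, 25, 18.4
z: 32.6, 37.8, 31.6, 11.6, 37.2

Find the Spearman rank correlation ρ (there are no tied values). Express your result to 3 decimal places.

Rank w: 5, 2, 4, 3, 1
Rank z: 3, 5, 2, 1, 4
d = rank(w) − rank(z): 2, -3, 2, 2, -3; Σd² = 30
ρ = 1 − 6Σd² / [n(n²−1)] = 1 − 6×30 / (5×24) = 1 − 180/120 ≈ -0.500

-0.500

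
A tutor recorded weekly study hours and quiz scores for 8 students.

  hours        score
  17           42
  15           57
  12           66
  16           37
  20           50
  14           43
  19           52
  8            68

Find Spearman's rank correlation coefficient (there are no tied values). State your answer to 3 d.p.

-0.548

Rank hours: 6, 4, 2, 5, 8, 3, 7, 1
Rank score: 2, 6, 7, 1, 4, 3, 5, 8
d = rank(hours) − rank(score): 4, -2, -5, 4, 4, 0, 2, -7; Σd² = 130
ρ = 1 − 6Σd² / [n(n²−1)] = 1 − 6×130 / (8×63) = 1 − 780/504 ≈ -0.548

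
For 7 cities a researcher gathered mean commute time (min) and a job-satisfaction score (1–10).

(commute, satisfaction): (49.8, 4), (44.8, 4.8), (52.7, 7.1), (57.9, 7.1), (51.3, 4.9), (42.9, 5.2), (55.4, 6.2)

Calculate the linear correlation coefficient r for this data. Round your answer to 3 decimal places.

0.653

n = 7, Σx = 354.8, Σy = 39.3, Σx² = 18158.04, Σy² = 229.35, Σxy = 2017.43
nΣxy − ΣxΣy = 14122.01 − 13943.64 = 178.37
nΣx² − (Σx)² = 127106.28 − 125883.04 = 1223.24; nΣy² − (Σy)² = 1605.45 − 1544.49 = 60.96
r = 178.37 / √(1223.24 × 60.96) = 178.37 / 273.0727 ≈ 0.653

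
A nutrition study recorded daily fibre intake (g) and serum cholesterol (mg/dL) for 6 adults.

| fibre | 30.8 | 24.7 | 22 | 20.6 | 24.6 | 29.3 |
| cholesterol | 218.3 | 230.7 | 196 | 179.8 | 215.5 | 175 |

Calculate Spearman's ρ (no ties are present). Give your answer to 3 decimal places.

0.314

Rank fibre: 6, 4, 2, 1, 3, 5
Rank cholesterol: 5, 6, 3, 2, 4, 1
d = rank(fibre) − rank(cholesterol): 1, -2, -1, -1, -1, 4; Σd² = 24
ρ = 1 − 6Σd² / [n(n²−1)] = 1 − 6×24 / (6×35) = 1 − 144/210 ≈ 0.314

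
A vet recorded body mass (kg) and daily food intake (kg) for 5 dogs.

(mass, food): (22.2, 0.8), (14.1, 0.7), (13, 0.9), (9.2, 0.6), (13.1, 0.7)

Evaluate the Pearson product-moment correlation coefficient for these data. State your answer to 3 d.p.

n = 5, Σx = 71.6, Σy = 3.7, Σx² = 1116.9, Σy² = 2.79, Σxy = 54.02
nΣxy − ΣxΣy = 270.1 − 264.92 = 5.18
nΣx² − (Σx)² = 5584.5 − 5126.56 = 457.94; nΣy² − (Σy)² = 13.95 − 13.69 = 0.26
r = 5.18 / √(457.94 × 0.26) = 5.18 / 10.9117 ≈ 0.475

0.475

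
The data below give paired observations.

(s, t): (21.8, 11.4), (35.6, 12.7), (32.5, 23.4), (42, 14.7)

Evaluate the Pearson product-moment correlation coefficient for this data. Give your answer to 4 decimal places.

n = 4, Σs = 131.9, Σt = 62.2, Σs² = 4562.85, Σt² = 1054.9, Σst = 2078.54
nΣst − ΣsΣt = 8314.16 − 8204.18 = 109.98
nΣs² − (Σs)² = 18251.4 − 17397.61 = 853.79; nΣt² − (Σt)² = 4219.6 − 3868.84 = 350.76
r = 109.98 / √(853.79 × 350.76) = 109.98 / 547.2434 ≈ 0.2010

0.2010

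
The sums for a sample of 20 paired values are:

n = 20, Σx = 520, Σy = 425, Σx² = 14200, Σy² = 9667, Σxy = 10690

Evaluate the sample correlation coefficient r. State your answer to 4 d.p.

r = (nΣxy − ΣxΣy) / √[(nΣx² − (Σx)²)(nΣy² − (Σy)²)]
Numerator: 20×10690 − 520×425 = -7200
Denominator: √[(284000 − 270400)(193340 − 180625)] = √[13600 × 12715] = 13150.0570
r = -7200 / 13150.0570 ≈ -0.5475

-0.5475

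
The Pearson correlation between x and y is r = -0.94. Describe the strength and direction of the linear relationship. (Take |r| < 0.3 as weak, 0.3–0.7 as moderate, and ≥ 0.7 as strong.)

strong negative

r = -0.94 < 0 so the relationship is negative.
|r| = 0.94, which falls in the strong range.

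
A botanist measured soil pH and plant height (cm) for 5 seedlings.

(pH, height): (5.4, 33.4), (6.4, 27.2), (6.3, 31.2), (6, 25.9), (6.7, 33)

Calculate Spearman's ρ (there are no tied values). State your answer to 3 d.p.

-0.100

Rank pH: 1, 4, 3, 2, 5
Rank height: 5, 2, 3, 1, 4
d = rank(pH) − rank(height): -4, 2, 0, 1, 1; Σd² = 22
ρ = 1 − 6Σd² / [n(n²−1)] = 1 − 6×22 / (5×24) = 1 − 132/120 ≈ -0.100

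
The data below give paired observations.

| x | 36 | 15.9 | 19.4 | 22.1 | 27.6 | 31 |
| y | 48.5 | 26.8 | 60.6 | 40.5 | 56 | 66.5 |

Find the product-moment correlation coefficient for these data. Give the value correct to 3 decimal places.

n = 6, Σx = 152, Σy = 298.9, Σx² = 4136.34, Σy² = 15941.35, Σxy = 7849.91
nΣxy − ΣxΣy = 47099.46 − 45432.8 = 1666.66
nΣx² − (Σx)² = 24818.04 − 23104 = 1714.04; nΣy² − (Σy)² = 95648.1 − 89341.21 = 6306.89
r = 1666.66 / √(1714.04 × 6306.89) = 1666.66 / 3287.8962 ≈ 0.507

0.507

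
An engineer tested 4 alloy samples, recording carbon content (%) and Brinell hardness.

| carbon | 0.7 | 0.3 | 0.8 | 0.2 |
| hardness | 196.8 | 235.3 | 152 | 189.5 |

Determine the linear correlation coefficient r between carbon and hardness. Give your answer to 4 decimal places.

-0.6285

n = 4, Σx = 2, Σy = 773.6, Σx² = 1.26, Σy² = 153110.58, Σxy = 367.85
nΣxy − ΣxΣy = 1471.4 − 1547.2 = -75.8
nΣx² − (Σx)² = 5.04 − 4 = 1.04; nΣy² − (Σy)² = 612442.32 − 598456.96 = 13985.36
r = -75.8 / √(1.04 × 13985.36) = -75.8 / 120.6017 ≈ -0.6285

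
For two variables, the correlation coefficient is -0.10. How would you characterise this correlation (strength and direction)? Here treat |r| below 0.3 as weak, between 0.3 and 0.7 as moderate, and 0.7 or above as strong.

r = -0.10 < 0 so the relationship is negative.
|r| = 0.10, which falls in the weak range.

weak negative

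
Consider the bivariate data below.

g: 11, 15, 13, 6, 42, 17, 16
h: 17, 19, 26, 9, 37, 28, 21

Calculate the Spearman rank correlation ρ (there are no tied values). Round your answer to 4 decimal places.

0.8929

Rank g: 2, 4, 3, 1, 7, 6, 5
Rank h: 2, 3, 5, 1, 7, 6, 4
d = rank(g) − rank(h): 0, 1, -2, 0, 0, 0, 1; Σd² = 6
ρ = 1 − 6Σd² / [n(n²−1)] = 1 − 6×6 / (7×48) = 1 − 36/336 ≈ 0.8929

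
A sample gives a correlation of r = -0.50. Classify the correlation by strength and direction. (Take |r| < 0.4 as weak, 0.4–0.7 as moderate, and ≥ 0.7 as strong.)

r = -0.50 < 0 so the relationship is negative.
|r| = 0.50, which falls in the moderate range.

moderate negative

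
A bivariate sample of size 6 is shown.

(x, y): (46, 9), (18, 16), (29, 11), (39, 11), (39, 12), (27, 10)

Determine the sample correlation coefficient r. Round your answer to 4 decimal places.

n = 6, Σx = 198, Σy = 69, Σx² = 7052, Σy² = 823, Σxy = 2188
nΣxy − ΣxΣy = 13128 − 13662 = -534
nΣx² − (Σx)² = 42312 − 39204 = 3108; nΣy² − (Σy)² = 4938 − 4761 = 177
r = -534 / √(3108 × 177) = -534 / 741.6981 ≈ -0.7200

-0.7200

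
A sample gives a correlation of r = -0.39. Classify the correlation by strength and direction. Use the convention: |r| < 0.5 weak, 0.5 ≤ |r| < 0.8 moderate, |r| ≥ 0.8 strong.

weak negative

r = -0.39 < 0 so the relationship is negative.
|r| = 0.39, which falls in the weak range.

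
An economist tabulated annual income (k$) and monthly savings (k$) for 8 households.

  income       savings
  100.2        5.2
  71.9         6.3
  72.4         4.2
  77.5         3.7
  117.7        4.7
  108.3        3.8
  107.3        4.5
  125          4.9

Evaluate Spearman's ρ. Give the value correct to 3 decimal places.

-0.048

Rank income: 4, 1, 2, 3, 7, 6, 5, 8
Rank savings: 7, 8, 3, 1, 5, 2, 4, 6
d = rank(income) − rank(savings): -3, -7, -1, 2, 2, 4, 1, 2; Σd² = 88
ρ = 1 − 6Σd² / [n(n²−1)] = 1 − 6×88 / (8×63) = 1 − 528/504 ≈ -0.048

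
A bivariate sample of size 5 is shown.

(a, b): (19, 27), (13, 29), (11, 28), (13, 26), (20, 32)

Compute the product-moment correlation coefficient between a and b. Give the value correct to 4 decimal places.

n = 5, Σa = 76, Σb = 142, Σa² = 1220, Σb² = 4054, Σab = 2176
nΣab − ΣaΣb = 10880 − 10792 = 88
nΣa² − (Σa)² = 6100 − 5776 = 324; nΣb² − (Σb)² = 20270 − 20164 = 106
r = 88 / √(324 × 106) = 88 / 185.3213 ≈ 0.4749

0.4749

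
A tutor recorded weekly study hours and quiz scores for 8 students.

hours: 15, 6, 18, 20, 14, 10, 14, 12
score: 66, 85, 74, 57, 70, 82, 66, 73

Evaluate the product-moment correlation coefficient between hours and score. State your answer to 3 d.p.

-0.842

n = 8, Σx = 109, Σy = 573, Σx² = 1621, Σy² = 41615, Σxy = 7572
nΣxy − ΣxΣy = 60576 − 62457 = -1881
nΣx² − (Σx)² = 12968 − 11881 = 1087; nΣy² − (Σy)² = 332920 − 328329 = 4591
r = -1881 / √(1087 × 4591) = -1881 / 2233.9241 ≈ -0.842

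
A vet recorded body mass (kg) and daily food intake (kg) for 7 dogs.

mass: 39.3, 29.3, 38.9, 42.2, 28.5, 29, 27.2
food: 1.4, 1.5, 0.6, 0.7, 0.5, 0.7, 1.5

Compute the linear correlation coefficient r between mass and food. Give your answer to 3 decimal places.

n = 7, Σx = 234.4, Σy = 6.9, Σx² = 8090.12, Σy² = 8.05, Σxy = 227.2
nΣxy − ΣxΣy = 1590.4 − 1617.36 = -26.96
nΣx² − (Σx)² = 56630.84 − 54943.36 = 1687.48; nΣy² − (Σy)² = 56.35 − 47.61 = 8.74
r = -26.96 / √(1687.48 × 8.74) = -26.96 / 121.4437 ≈ -0.222

-0.222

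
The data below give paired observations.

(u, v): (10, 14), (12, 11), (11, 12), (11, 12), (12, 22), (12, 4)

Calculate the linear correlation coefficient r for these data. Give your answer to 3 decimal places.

-0.085

n = 6, Σu = 68, Σv = 75, Σu² = 774, Σv² = 1105, Σuv = 848
nΣuv − ΣuΣv = 5088 − 5100 = -12
nΣu² − (Σu)² = 4644 − 4624 = 20; nΣv² − (Σv)² = 6630 − 5625 = 1005
r = -12 / √(20 × 1005) = -12 / 141.7745 ≈ -0.085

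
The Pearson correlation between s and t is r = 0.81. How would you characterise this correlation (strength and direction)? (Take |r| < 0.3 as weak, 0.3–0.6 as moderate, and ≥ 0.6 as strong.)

r = 0.81 > 0 so the relationship is positive.
|r| = 0.81, which falls in the strong range.

strong positive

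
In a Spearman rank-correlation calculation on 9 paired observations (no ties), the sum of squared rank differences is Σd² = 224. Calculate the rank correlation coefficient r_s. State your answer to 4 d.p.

-0.8667

ρ = 1 − 6Σd² / [n(n²−1)] = 1 − 6×224 / (9×80)
  = 1 − 1344/720 = 1 − 1.86667 ≈ -0.8667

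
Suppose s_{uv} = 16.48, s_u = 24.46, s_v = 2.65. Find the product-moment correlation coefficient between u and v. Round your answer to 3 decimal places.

0.254

r = Cov(u,v) / (s_u · s_v) = 16.48 / (24.46 × 2.65)
  = 16.48 / 64.8190 ≈ 0.254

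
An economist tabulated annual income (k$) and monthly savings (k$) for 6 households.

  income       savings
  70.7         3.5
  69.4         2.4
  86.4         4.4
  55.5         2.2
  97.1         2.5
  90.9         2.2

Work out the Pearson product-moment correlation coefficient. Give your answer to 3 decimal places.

0.166

n = 6, Σx = 470, Σy = 17.2, Σx² = 38051.28, Σy² = 53.3, Σxy = 1359
nΣxy − ΣxΣy = 8154 − 8084 = 70
nΣx² − (Σx)² = 228307.68 − 220900 = 7407.68; nΣy² − (Σy)² = 319.8 − 295.84 = 23.96
r = 70 / √(7407.68 × 23.96) = 70 / 421.2933 ≈ 0.166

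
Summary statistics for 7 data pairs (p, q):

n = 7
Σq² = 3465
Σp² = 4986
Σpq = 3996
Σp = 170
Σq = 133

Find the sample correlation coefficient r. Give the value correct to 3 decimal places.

0.854

r = (nΣpq − ΣpΣq) / √[(nΣp² − (Σp)²)(nΣq² − (Σq)²)]
Numerator: 7×3996 − 170×133 = 5362
Denominator: √[(34902 − 28900)(24255 − 17689)] = √[6002 × 6566] = 6277.6693
r = 5362 / 6277.6693 ≈ 0.854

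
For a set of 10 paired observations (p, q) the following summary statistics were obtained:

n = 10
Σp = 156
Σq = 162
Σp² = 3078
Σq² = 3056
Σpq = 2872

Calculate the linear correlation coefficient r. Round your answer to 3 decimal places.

r = (nΣpq − ΣpΣq) / √[(nΣp² − (Σp)²)(nΣq² − (Σq)²)]
Numerator: 10×2872 − 156×162 = 3448
Denominator: √[(30780 − 24336)(30560 − 26244)] = √[6444 × 4316] = 5273.7372
r = 3448 / 5273.7372 ≈ 0.654

0.654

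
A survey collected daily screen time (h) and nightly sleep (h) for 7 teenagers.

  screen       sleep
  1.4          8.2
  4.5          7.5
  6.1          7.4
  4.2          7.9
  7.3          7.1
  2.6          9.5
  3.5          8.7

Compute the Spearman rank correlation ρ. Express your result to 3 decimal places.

Rank screen: 1, 5, 6, 4, 7, 2, 3
Rank sleep: 5, 3, 2, 4, 1, 7, 6
d = rank(screen) − rank(sleep): -4, 2, 4, 0, 6, -5, -3; Σd² = 106
ρ = 1 − 6Σd² / [n(n²−1)] = 1 − 6×106 / (7×48) = 1 − 636/336 ≈ -0.893

-0.893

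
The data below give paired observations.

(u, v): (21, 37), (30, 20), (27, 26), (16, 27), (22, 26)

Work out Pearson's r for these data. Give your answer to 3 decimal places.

n = 5, Σu = 116, Σv = 136, Σu² = 2810, Σv² = 3850, Σuv = 3083
nΣuv − ΣuΣv = 15415 − 15776 = -361
nΣu² − (Σu)² = 14050 − 13456 = 594; nΣv² − (Σv)² = 19250 − 18496 = 754
r = -361 / √(594 × 754) = -361 / 669.2354 ≈ -0.539

-0.539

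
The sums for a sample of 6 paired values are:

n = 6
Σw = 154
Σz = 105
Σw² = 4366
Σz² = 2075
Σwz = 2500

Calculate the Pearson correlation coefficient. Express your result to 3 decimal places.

-0.622

r = (nΣwz − ΣwΣz) / √[(nΣw² − (Σw)²)(nΣz² − (Σz)²)]
Numerator: 6×2500 − 154×105 = -1170
Denominator: √[(26196 − 23716)(12450 − 11025)] = √[2480 × 1425] = 1879.8936
r = -1170 / 1879.8936 ≈ -0.622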